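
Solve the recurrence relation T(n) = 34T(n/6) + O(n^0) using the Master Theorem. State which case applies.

Master Theorem for T(n) = 34T(n/6) + O(n^0):

a = 34, b = 6, c = 0
log_b(a) = log_6(34) = 1.9681

Case 1: c = 0 < log_6(34) = 1.9681
T(n) = O(n^(log_6 34))

For T(n) = 34T(n/6) + O(n^0): log_6(34) = 1.9681. This is Case 1 of the Master Theorem (c < log_b(a), work dominated by leaves), giving O(n^(log_6 34)).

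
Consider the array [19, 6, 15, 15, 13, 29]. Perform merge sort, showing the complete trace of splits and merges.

Merge sort trace:

Split: [19, 6, 15, 15, 13, 29] -> [19, 6, 15] and [15, 13, 29]
  Split: [19, 6, 15] -> [19] and [6, 15]
    Split: [6, 15] -> [6] and [15]
    Merge: [6] + [15] -> [6, 15]
  Merge: [19] + [6, 15] -> [6, 15, 19]
  Split: [15, 13, 29] -> [15] and [13, 29]
    Split: [13, 29] -> [13] and [29]
    Merge: [13] + [29] -> [13, 29]
  Merge: [15] + [13, 29] -> [13, 15, 29]
Merge: [6, 15, 19] + [13, 15, 29] -> [6, 13, 15, 15, 19, 29]

Final sorted array: [6, 13, 15, 15, 19, 29]

The merge sort proceeds by recursively splitting the array and merging sorted halves.
After all merges, the sorted array is [6, 13, 15, 15, 19, 29].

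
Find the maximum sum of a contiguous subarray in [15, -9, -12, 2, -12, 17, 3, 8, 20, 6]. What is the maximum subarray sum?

Using Kadane's algorithm on [15, -9, -12, 2, -12, 17, 3, 8, 20, 6]:

Scanning through the array:
Position 1 (value -9): max_ending_here = 6, max_so_far = 15
Position 2 (value -12): max_ending_here = -6, max_so_far = 15
Position 3 (value 2): max_ending_here = 2, max_so_far = 15
Position 4 (value -12): max_ending_here = -10, max_so_far = 15
Position 5 (value 17): max_ending_here = 17, max_so_far = 17
Position 6 (value 3): max_ending_here = 20, max_so_far = 20
Position 7 (value 8): max_ending_here = 28, max_so_far = 28
Position 8 (value 20): max_ending_here = 48, max_so_far = 48
Position 9 (value 6): max_ending_here = 54, max_so_far = 54

Maximum subarray: [17, 3, 8, 20, 6]
Maximum sum: 54

The maximum subarray is [17, 3, 8, 20, 6] with sum 54. This subarray runs from index 5 to index 9.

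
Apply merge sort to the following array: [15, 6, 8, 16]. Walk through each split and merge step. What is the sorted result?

Merge sort trace:

Split: [15, 6, 8, 16] -> [15, 6] and [8, 16]
  Split: [15, 6] -> [15] and [6]
  Merge: [15] + [6] -> [6, 15]
  Split: [8, 16] -> [8] and [16]
  Merge: [8] + [16] -> [8, 16]
Merge: [6, 15] + [8, 16] -> [6, 8, 15, 16]

Final sorted array: [6, 8, 15, 16]

The merge sort proceeds by recursively splitting the array and merging sorted halves.
After all merges, the sorted array is [6, 8, 15, 16].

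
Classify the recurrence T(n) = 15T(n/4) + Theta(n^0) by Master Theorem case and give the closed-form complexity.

Master Theorem for T(n) = 15T(n/4) + O(n^0):

a = 15, b = 4, c = 0
log_b(a) = log_4(15) = 1.9534

Case 1: c = 0 < log_4(15) = 1.9534
T(n) = O(n^(log_4 15))

For T(n) = 15T(n/4) + O(n^0): log_4(15) = 1.9534. This is Case 1 of the Master Theorem (c < log_b(a), work dominated by leaves), giving O(n^(log_4 15)).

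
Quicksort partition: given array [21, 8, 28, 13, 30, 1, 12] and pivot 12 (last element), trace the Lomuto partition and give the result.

Lomuto partition with pivot = 12:

Initial array: [21, 8, 28, 13, 30, 1, 12]

arr[0]=21 > 12: no swap
arr[1]=8 <= 12: swap with position 0, array becomes [8, 21, 28, 13, 30, 1, 12]
arr[2]=28 > 12: no swap
arr[3]=13 > 12: no swap
arr[4]=30 > 12: no swap
arr[5]=1 <= 12: swap with position 1, array becomes [8, 1, 28, 13, 30, 21, 12]

Place pivot at position 2: [8, 1, 12, 13, 30, 21, 28]
Pivot position: 2

After partitioning with pivot 12, the array becomes [8, 1, 12, 13, 30, 21, 28]. The pivot is placed at index 2. All elements to the left of the pivot are <= 12, and all elements to the right are > 12.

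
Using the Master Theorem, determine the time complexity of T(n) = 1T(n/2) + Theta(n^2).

Master Theorem for T(n) = 1T(n/2) + O(n^2):

a = 1, b = 2, c = 2
log_b(a) = log_2(1) = 0.0000

Case 3: c = 2 > log_2(1) = 0.0000
T(n) = O(n^2) = O(n^2)

For T(n) = 1T(n/2) + O(n^2): log_2(1) = 0.0000. This is Case 3 of the Master Theorem (c > log_b(a), work dominated by root), giving O(n^2).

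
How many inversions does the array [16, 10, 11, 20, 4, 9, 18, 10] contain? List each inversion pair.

Finding inversions in [16, 10, 11, 20, 4, 9, 18, 10]:

(0, 1): arr[0]=16 > arr[1]=10
(0, 2): arr[0]=16 > arr[2]=11
(0, 4): arr[0]=16 > arr[4]=4
(0, 5): arr[0]=16 > arr[5]=9
(0, 7): arr[0]=16 > arr[7]=10
(1, 4): arr[1]=10 > arr[4]=4
(1, 5): arr[1]=10 > arr[5]=9
(2, 4): arr[2]=11 > arr[4]=4
(2, 5): arr[2]=11 > arr[5]=9
(2, 7): arr[2]=11 > arr[7]=10
(3, 4): arr[3]=20 > arr[4]=4
(3, 5): arr[3]=20 > arr[5]=9
(3, 6): arr[3]=20 > arr[6]=18
(3, 7): arr[3]=20 > arr[7]=10
(6, 7): arr[6]=18 > arr[7]=10

Total inversions: 15

The array has 15 inversion(s): (0,1), (0,2), (0,4), (0,5), (0,7), (1,4), (1,5), (2,4), (2,5), (2,7), (3,4), (3,5), (3,6), (3,7), (6,7). Each pair (i,j) satisfies i < j and arr[i] > arr[j].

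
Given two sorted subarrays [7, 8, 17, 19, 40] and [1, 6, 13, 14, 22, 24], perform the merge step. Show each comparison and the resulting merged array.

Merging process:

Compare 7 vs 1: take 1 from right. Merged: [1]
Compare 7 vs 6: take 6 from right. Merged: [1, 6]
Compare 7 vs 13: take 7 from left. Merged: [1, 6, 7]
Compare 8 vs 13: take 8 from left. Merged: [1, 6, 7, 8]
Compare 17 vs 13: take 13 from right. Merged: [1, 6, 7, 8, 13]
Compare 17 vs 14: take 14 from right. Merged: [1, 6, 7, 8, 13, 14]
Compare 17 vs 22: take 17 from left. Merged: [1, 6, 7, 8, 13, 14, 17]
Compare 19 vs 22: take 19 from left. Merged: [1, 6, 7, 8, 13, 14, 17, 19]
Compare 40 vs 22: take 22 from right. Merged: [1, 6, 7, 8, 13, 14, 17, 19, 22]
Compare 40 vs 24: take 24 from right. Merged: [1, 6, 7, 8, 13, 14, 17, 19, 22, 24]
Append remaining from left: [40]. Merged: [1, 6, 7, 8, 13, 14, 17, 19, 22, 24, 40]

Final merged array: [1, 6, 7, 8, 13, 14, 17, 19, 22, 24, 40]
Total comparisons: 10

The merged array is [1, 6, 7, 8, 13, 14, 17, 19, 22, 24, 40], requiring 10 comparisons. The merge step runs in O(n) time where n is the total number of elements.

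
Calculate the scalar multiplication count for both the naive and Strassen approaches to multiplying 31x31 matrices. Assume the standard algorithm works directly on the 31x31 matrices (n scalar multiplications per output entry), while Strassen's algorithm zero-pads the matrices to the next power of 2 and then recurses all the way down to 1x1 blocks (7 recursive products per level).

Matrix multiplication for 31x31 matrices:

Strassen's algorithm requires power-of-2 dimensions. Pad 31x31 to 32x32 (next power of 2).

Standard algorithm: 31^3 = 29791 multiplications
Strassen's algorithm: 7^(log2(32)) = 7^5 = 16807 multiplications
Savings: 29791 - 16807 = 12984 multiplications

Standard: 29791 multiplications (31^3). Strassen: 16807 multiplications (7^5, after padding to 32x32). Strassen reduces 8 recursive multiplications to 7 at each level.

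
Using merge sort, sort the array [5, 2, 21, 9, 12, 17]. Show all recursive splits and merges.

Merge sort trace:

Split: [5, 2, 21, 9, 12, 17] -> [5, 2, 21] and [9, 12, 17]
  Split: [5, 2, 21] -> [5] and [2, 21]
    Split: [2, 21] -> [2] and [21]
    Merge: [2] + [21] -> [2, 21]
  Merge: [5] + [2, 21] -> [2, 5, 21]
  Split: [9, 12, 17] -> [9] and [12, 17]
    Split: [12, 17] -> [12] and [17]
    Merge: [12] + [17] -> [12, 17]
  Merge: [9] + [12, 17] -> [9, 12, 17]
Merge: [2, 5, 21] + [9, 12, 17] -> [2, 5, 9, 12, 17, 21]

Final sorted array: [2, 5, 9, 12, 17, 21]

The merge sort proceeds by recursively splitting the array and merging sorted halves.
After all merges, the sorted array is [2, 5, 9, 12, 17, 21].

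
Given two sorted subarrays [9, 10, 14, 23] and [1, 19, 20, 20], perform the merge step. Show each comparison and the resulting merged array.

Merging process:

Compare 9 vs 1: take 1 from right. Merged: [1]
Compare 9 vs 19: take 9 from left. Merged: [1, 9]
Compare 10 vs 19: take 10 from left. Merged: [1, 9, 10]
Compare 14 vs 19: take 14 from left. Merged: [1, 9, 10, 14]
Compare 23 vs 19: take 19 from right. Merged: [1, 9, 10, 14, 19]
Compare 23 vs 20: take 20 from right. Merged: [1, 9, 10, 14, 19, 20]
Compare 23 vs 20: take 20 from right. Merged: [1, 9, 10, 14, 19, 20, 20]
Append remaining from left: [23]. Merged: [1, 9, 10, 14, 19, 20, 20, 23]

Final merged array: [1, 9, 10, 14, 19, 20, 20, 23]
Total comparisons: 7

The merged array is [1, 9, 10, 14, 19, 20, 20, 23], requiring 7 comparisons. The merge step runs in O(n) time where n is the total number of elements.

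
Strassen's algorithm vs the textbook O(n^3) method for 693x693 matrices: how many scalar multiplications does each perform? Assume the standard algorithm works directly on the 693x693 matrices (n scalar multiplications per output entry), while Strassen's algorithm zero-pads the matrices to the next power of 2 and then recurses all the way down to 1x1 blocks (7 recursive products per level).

Matrix multiplication for 693x693 matrices:

Strassen's algorithm requires power-of-2 dimensions. Pad 693x693 to 1024x1024 (next power of 2).

Standard algorithm: 693^3 = 332812557 multiplications
Strassen's algorithm: 7^(log2(1024)) = 7^10 = 282475249 multiplications
Savings: 332812557 - 282475249 = 50337308 multiplications

Standard: 332812557 multiplications (693^3). Strassen: 282475249 multiplications (7^10, after padding to 1024x1024). Strassen reduces 8 recursive multiplications to 7 at each level.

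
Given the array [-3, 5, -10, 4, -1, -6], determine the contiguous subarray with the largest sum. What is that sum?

Using Kadane's algorithm on [-3, 5, -10, 4, -1, -6]:

Scanning through the array:
Position 1 (value 5): max_ending_here = 5, max_so_far = 5
Position 2 (value -10): max_ending_here = -5, max_so_far = 5
Position 3 (value 4): max_ending_here = 4, max_so_far = 5
Position 4 (value -1): max_ending_here = 3, max_so_far = 5
Position 5 (value -6): max_ending_here = -3, max_so_far = 5

Maximum subarray: [5]
Maximum sum: 5

The maximum subarray is [5] with sum 5. This subarray runs from index 1 to index 1.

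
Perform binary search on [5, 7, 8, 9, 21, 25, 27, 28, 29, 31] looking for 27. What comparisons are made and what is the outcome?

Binary search for 27 in [5, 7, 8, 9, 21, 25, 27, 28, 29, 31]:

lo=0, hi=9, mid=4, arr[mid]=21 -> 21 < 27, search right half
lo=5, hi=9, mid=7, arr[mid]=28 -> 28 > 27, search left half
lo=5, hi=6, mid=5, arr[mid]=25 -> 25 < 27, search right half
lo=6, hi=6, mid=6, arr[mid]=27 -> Found target at index 6!

Binary search finds 27 at index 6 after 4 comparisons. The search repeatedly halves the search space by comparing with the middle element.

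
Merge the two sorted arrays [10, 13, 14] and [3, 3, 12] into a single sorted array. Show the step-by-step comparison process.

Merging process:

Compare 10 vs 3: take 3 from right. Merged: [3]
Compare 10 vs 3: take 3 from right. Merged: [3, 3]
Compare 10 vs 12: take 10 from left. Merged: [3, 3, 10]
Compare 13 vs 12: take 12 from right. Merged: [3, 3, 10, 12]
Append remaining from left: [13, 14]. Merged: [3, 3, 10, 12, 13, 14]

Final merged array: [3, 3, 10, 12, 13, 14]
Total comparisons: 4

The merged array is [3, 3, 10, 12, 13, 14], requiring 4 comparisons. The merge step runs in O(n) time where n is the total number of elements.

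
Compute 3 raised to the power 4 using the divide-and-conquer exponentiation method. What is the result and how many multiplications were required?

Computing 3^4 by squaring (build up from 3^1; each line after the first costs one multiplication):

3^1 = 3
3^2 = (3^1)^2 = 3^2 = 9
3^4 = (3^2)^2 = 9^2 = 81

Result: 81
Multiplications needed: 2 (2 lines after 3^1)

3^4 = 81. Using exponentiation by squaring, this requires 2 multiplications. The key idea: if the exponent is even, square the half-power; if odd, multiply by the base once.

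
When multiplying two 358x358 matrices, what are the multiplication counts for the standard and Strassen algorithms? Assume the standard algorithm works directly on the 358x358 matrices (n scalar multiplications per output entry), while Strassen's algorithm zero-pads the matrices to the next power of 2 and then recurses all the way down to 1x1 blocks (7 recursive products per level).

Matrix multiplication for 358x358 matrices:

Strassen's algorithm requires power-of-2 dimensions. Pad 358x358 to 512x512 (next power of 2).

Standard algorithm: 358^3 = 45882712 multiplications
Strassen's algorithm: 7^(log2(512)) = 7^9 = 40353607 multiplications
Savings: 45882712 - 40353607 = 5529105 multiplications

Standard: 45882712 multiplications (358^3). Strassen: 40353607 multiplications (7^9, after padding to 512x512). Strassen reduces 8 recursive multiplications to 7 at each level.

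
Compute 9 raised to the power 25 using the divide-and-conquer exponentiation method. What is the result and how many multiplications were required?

Computing 9^25 by squaring (build up from 9^1; each line after the first costs one multiplication):

9^1 = 9
9^2 = (9^1)^2 = 9^2 = 81
9^3 = 9 * 9^2 = 9 * 81 = 729
9^6 = (9^3)^2 = 729^2 = 531441
9^12 = (9^6)^2 = 531441^2 = 282429536481
9^24 = (9^12)^2 = 282429536481^2 = 79766443076872509863361
9^25 = 9 * 9^24 = 9 * 79766443076872509863361 = 717897987691852588770249

Result: 717897987691852588770249
Multiplications needed: 6 (6 lines after 9^1)

9^25 = 717897987691852588770249. Using exponentiation by squaring, this requires 6 multiplications. The key idea: if the exponent is even, square the half-power; if odd, multiply by the base once.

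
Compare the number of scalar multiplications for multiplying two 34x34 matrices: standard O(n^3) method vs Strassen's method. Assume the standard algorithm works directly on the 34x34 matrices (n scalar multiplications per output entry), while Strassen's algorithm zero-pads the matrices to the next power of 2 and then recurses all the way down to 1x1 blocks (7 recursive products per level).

Matrix multiplication for 34x34 matrices:

Strassen's algorithm requires power-of-2 dimensions. Pad 34x34 to 64x64 (next power of 2).

Standard algorithm: 34^3 = 39304 multiplications
Strassen's algorithm: 7^(log2(64)) = 7^6 = 117649 multiplications
Difference: 39304 - 117649 = -78345 (Strassen uses MORE here due to padding overhead — for small or just-over-power-of-2 n, padding can outweigh the per-level savings)

Standard: 39304 multiplications (34^3). Strassen: 117649 multiplications (7^6, after padding to 64x64). Strassen reduces 8 recursive multiplications to 7 at each level.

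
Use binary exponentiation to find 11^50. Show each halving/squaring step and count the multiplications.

Computing 11^50 by squaring (build up from 11^1; each line after the first costs one multiplication):

11^1 = 11
11^2 = (11^1)^2 = 11^2 = 121
11^3 = 11 * 11^2 = 11 * 121 = 1331
11^6 = (11^3)^2 = 1331^2 = 1771561
11^12 = (11^6)^2 = 1771561^2 = 3138428376721
11^24 = (11^12)^2 = 3138428376721^2 = 9849732675807611094711841
11^25 = 11 * 11^24 = 11 * 9849732675807611094711841 = 108347059433883722041830251
11^50 = (11^25)^2 = 108347059433883722041830251^2 = 11739085287969531650666649599035831993898213898723001

Result: 11739085287969531650666649599035831993898213898723001
Multiplications needed: 7 (7 lines after 11^1)

11^50 = 11739085287969531650666649599035831993898213898723001. Using exponentiation by squaring, this requires 7 multiplications. The key idea: if the exponent is even, square the half-power; if odd, multiply by the base once.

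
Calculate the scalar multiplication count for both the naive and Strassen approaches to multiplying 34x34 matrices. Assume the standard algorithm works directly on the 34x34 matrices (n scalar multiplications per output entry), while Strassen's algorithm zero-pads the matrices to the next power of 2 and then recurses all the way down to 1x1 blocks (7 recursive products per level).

Matrix multiplication for 34x34 matrices:

Strassen's algorithm requires power-of-2 dimensions. Pad 34x34 to 64x64 (next power of 2).

Standard algorithm: 34^3 = 39304 multiplications
Strassen's algorithm: 7^(log2(64)) = 7^6 = 117649 multiplications
Difference: 39304 - 117649 = -78345 (Strassen uses MORE here due to padding overhead — for small or just-over-power-of-2 n, padding can outweigh the per-level savings)

Standard: 39304 multiplications (34^3). Strassen: 117649 multiplications (7^6, after padding to 64x64). Strassen reduces 8 recursive multiplications to 7 at each level.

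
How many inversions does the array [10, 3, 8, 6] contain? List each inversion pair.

Finding inversions in [10, 3, 8, 6]:

(0, 1): arr[0]=10 > arr[1]=3
(0, 2): arr[0]=10 > arr[2]=8
(0, 3): arr[0]=10 > arr[3]=6
(2, 3): arr[2]=8 > arr[3]=6

Total inversions: 4

The array has 4 inversion(s): (0,1), (0,2), (0,3), (2,3). Each pair (i,j) satisfies i < j and arr[i] > arr[j].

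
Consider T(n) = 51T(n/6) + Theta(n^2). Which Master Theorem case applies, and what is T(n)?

Master Theorem for T(n) = 51T(n/6) + O(n^2):

a = 51, b = 6, c = 2
log_b(a) = log_6(51) = 2.1944

Case 1: c = 2 < log_6(51) = 2.1944
T(n) = O(n^(log_6 51))

For T(n) = 51T(n/6) + O(n^2): log_6(51) = 2.1944. This is Case 1 of the Master Theorem (c < log_b(a), work dominated by leaves), giving O(n^(log_6 51)).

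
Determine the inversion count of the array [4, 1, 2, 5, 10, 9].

Finding inversions in [4, 1, 2, 5, 10, 9]:

(0, 1): arr[0]=4 > arr[1]=1
(0, 2): arr[0]=4 > arr[2]=2
(4, 5): arr[4]=10 > arr[5]=9

Total inversions: 3

The array has 3 inversion(s): (0,1), (0,2), (4,5). Each pair (i,j) satisfies i < j and arr[i] > arr[j].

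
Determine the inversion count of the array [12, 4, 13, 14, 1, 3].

Finding inversions in [12, 4, 13, 14, 1, 3]:

(0, 1): arr[0]=12 > arr[1]=4
(0, 4): arr[0]=12 > arr[4]=1
(0, 5): arr[0]=12 > arr[5]=3
(1, 4): arr[1]=4 > arr[4]=1
(1, 5): arr[1]=4 > arr[5]=3
(2, 4): arr[2]=13 > arr[4]=1
(2, 5): arr[2]=13 > arr[5]=3
(3, 4): arr[3]=14 > arr[4]=1
(3, 5): arr[3]=14 > arr[5]=3

Total inversions: 9

The array has 9 inversion(s): (0,1), (0,4), (0,5), (1,4), (1,5), (2,4), (2,5), (3,4), (3,5). Each pair (i,j) satisfies i < j and arr[i] > arr[j].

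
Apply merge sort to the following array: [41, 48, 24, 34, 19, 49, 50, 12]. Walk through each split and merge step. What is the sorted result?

Merge sort trace:

Split: [41, 48, 24, 34, 19, 49, 50, 12] -> [41, 48, 24, 34] and [19, 49, 50, 12]
  Split: [41, 48, 24, 34] -> [41, 48] and [24, 34]
    Split: [41, 48] -> [41] and [48]
    Merge: [41] + [48] -> [41, 48]
    Split: [24, 34] -> [24] and [34]
    Merge: [24] + [34] -> [24, 34]
  Merge: [41, 48] + [24, 34] -> [24, 34, 41, 48]
  Split: [19, 49, 50, 12] -> [19, 49] and [50, 12]
    Split: [19, 49] -> [19] and [49]
    Merge: [19] + [49] -> [19, 49]
    Split: [50, 12] -> [50] and [12]
    Merge: [50] + [12] -> [12, 50]
  Merge: [19, 49] + [12, 50] -> [12, 19, 49, 50]
Merge: [24, 34, 41, 48] + [12, 19, 49, 50] -> [12, 19, 24, 34, 41, 48, 49, 50]

Final sorted array: [12, 19, 24, 34, 41, 48, 49, 50]

The merge sort proceeds by recursively splitting the array and merging sorted halves.
After all merges, the sorted array is [12, 19, 24, 34, 41, 48, 49, 50].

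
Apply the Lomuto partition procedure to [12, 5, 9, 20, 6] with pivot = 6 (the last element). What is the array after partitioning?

Lomuto partition with pivot = 6:

Initial array: [12, 5, 9, 20, 6]

arr[0]=12 > 6: no swap
arr[1]=5 <= 6: swap with position 0, array becomes [5, 12, 9, 20, 6]
arr[2]=9 > 6: no swap
arr[3]=20 > 6: no swap

Place pivot at position 1: [5, 6, 9, 20, 12]
Pivot position: 1

After partitioning with pivot 6, the array becomes [5, 6, 9, 20, 12]. The pivot is placed at index 1. All elements to the left of the pivot are <= 6, and all elements to the right are > 6.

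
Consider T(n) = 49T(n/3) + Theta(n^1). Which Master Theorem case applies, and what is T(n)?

Master Theorem for T(n) = 49T(n/3) + O(n^1):

a = 49, b = 3, c = 1
log_b(a) = log_3(49) = 3.5425

Case 1: c = 1 < log_3(49) = 3.5425
T(n) = O(n^(log_3 49))

For T(n) = 49T(n/3) + O(n^1): log_3(49) = 3.5425. This is Case 1 of the Master Theorem (c < log_b(a), work dominated by leaves), giving O(n^(log_3 49)).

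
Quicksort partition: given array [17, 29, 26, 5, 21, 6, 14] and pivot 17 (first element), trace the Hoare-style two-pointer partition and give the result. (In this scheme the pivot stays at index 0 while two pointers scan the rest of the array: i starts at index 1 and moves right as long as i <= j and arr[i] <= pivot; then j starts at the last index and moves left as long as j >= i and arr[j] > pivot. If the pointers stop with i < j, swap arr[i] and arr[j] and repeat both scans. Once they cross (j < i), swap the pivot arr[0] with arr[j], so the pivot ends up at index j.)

Hoare-style two-pointer partition with pivot = 17:

Initial array: [17, 29, 26, 5, 21, 6, 14]

Pointers start at i = 1, j = 6.
i stops at index 1 (arr[1]=29 > 17), j stops at index 6 (arr[6]=14 <= 17): swap arr[1] and arr[6], array becomes [17, 14, 26, 5, 21, 6, 29]
i stops at index 2 (arr[2]=26 > 17), j stops at index 5 (arr[5]=6 <= 17): swap arr[2] and arr[5], array becomes [17, 14, 6, 5, 21, 26, 29]
i ends at 4, j ends at 3: the pointers have crossed (j < i), so scanning stops.

Swap pivot arr[0] with arr[3] to place pivot at position 3: [5, 14, 6, 17, 21, 26, 29]
Pivot position: 3

After partitioning with pivot 17, the array becomes [5, 14, 6, 17, 21, 26, 29]. The pivot is placed at index 3. All elements to the left of the pivot are <= 17, and all elements to the right are > 17.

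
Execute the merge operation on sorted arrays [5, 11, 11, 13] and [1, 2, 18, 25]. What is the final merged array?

Merging process:

Compare 5 vs 1: take 1 from right. Merged: [1]
Compare 5 vs 2: take 2 from right. Merged: [1, 2]
Compare 5 vs 18: take 5 from left. Merged: [1, 2, 5]
Compare 11 vs 18: take 11 from left. Merged: [1, 2, 5, 11]
Compare 11 vs 18: take 11 from left. Merged: [1, 2, 5, 11, 11]
Compare 13 vs 18: take 13 from left. Merged: [1, 2, 5, 11, 11, 13]
Append remaining from right: [18, 25]. Merged: [1, 2, 5, 11, 11, 13, 18, 25]

Final merged array: [1, 2, 5, 11, 11, 13, 18, 25]
Total comparisons: 6

The merged array is [1, 2, 5, 11, 11, 13, 18, 25], requiring 6 comparisons. The merge step runs in O(n) time where n is the total number of elements.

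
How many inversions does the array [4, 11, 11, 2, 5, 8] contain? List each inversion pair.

Finding inversions in [4, 11, 11, 2, 5, 8]:

(0, 3): arr[0]=4 > arr[3]=2
(1, 3): arr[1]=11 > arr[3]=2
(1, 4): arr[1]=11 > arr[4]=5
(1, 5): arr[1]=11 > arr[5]=8
(2, 3): arr[2]=11 > arr[3]=2
(2, 4): arr[2]=11 > arr[4]=5
(2, 5): arr[2]=11 > arr[5]=8

Total inversions: 7

The array has 7 inversion(s): (0,3), (1,3), (1,4), (1,5), (2,3), (2,4), (2,5). Each pair (i,j) satisfies i < j and arr[i] > arr[j].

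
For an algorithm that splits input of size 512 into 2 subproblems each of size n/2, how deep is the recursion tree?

For divide and conquer with division factor 2:

Problem sizes at each level:
Level 0: 512
Level 1: 256
Level 2: 128
Level 3: 64
Level 4: 32
Level 5: 16
Level 6: 8
Level 7: 4
Level 8: 2
Level 9: 1

The root is level 0 and the size-1 base case is level 9 (the tree spans levels 0 through 9, i.e. 10 levels counting the root), so the depth is the number of divisions: log_2(512) = 9

The recursion tree depth is log_2(512) = 9. At each level, the problem size is divided by 2, so it takes 9 divisions to reduce to a base case of size 1. The algorithm makes 2 recursive calls at each level.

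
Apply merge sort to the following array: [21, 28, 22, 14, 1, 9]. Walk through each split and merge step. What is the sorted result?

Merge sort trace:

Split: [21, 28, 22, 14, 1, 9] -> [21, 28, 22] and [14, 1, 9]
  Split: [21, 28, 22] -> [21] and [28, 22]
    Split: [28, 22] -> [28] and [22]
    Merge: [28] + [22] -> [22, 28]
  Merge: [21] + [22, 28] -> [21, 22, 28]
  Split: [14, 1, 9] -> [14] and [1, 9]
    Split: [1, 9] -> [1] and [9]
    Merge: [1] + [9] -> [1, 9]
  Merge: [14] + [1, 9] -> [1, 9, 14]
Merge: [21, 22, 28] + [1, 9, 14] -> [1, 9, 14, 21, 22, 28]

Final sorted array: [1, 9, 14, 21, 22, 28]

The merge sort proceeds by recursively splitting the array and merging sorted halves.
After all merges, the sorted array is [1, 9, 14, 21, 22, 28].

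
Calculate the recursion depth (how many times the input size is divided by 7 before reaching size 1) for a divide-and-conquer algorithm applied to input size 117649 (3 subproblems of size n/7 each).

For divide and conquer with division factor 7:

Problem sizes at each level:
Level 0: 117649
Level 1: 16807
Level 2: 2401
Level 3: 343
Level 4: 49
Level 5: 7
Level 6: 1

The root is level 0 and the size-1 base case is level 6 (the tree spans levels 0 through 6, i.e. 7 levels counting the root), so the depth is the number of divisions: log_7(117649) = 6

The recursion tree depth is log_7(117649) = 6. At each level, the problem size is divided by 7, so it takes 6 divisions to reduce to a base case of size 1. The algorithm makes 3 recursive calls at each level.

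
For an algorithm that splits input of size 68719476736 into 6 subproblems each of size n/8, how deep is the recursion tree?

For divide and conquer with division factor 8:

Problem sizes at each level:
Level 0: 68719476736
Level 1: 8589934592
Level 2: 1073741824
Level 3: 134217728
Level 4: 16777216
Level 5: 2097152
Level 6: 262144
Level 7: 32768
Level 8: 4096
Level 9: 512
Level 10: 64
Level 11: 8
Level 12: 1

The root is level 0 and the size-1 base case is level 12 (the tree spans levels 0 through 12, i.e. 13 levels counting the root), so the depth is the number of divisions: log_8(68719476736) = 12

The recursion tree depth is log_8(68719476736) = 12. At each level, the problem size is divided by 8, so it takes 12 divisions to reduce to a base case of size 1. The algorithm makes 6 recursive calls at each level.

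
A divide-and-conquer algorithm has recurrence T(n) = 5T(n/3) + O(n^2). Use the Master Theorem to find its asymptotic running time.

Master Theorem for T(n) = 5T(n/3) + O(n^2):

a = 5, b = 3, c = 2
log_b(a) = log_3(5) = 1.4650

Case 3: c = 2 > log_3(5) = 1.4650
T(n) = O(n^2) = O(n^2)

For T(n) = 5T(n/3) + O(n^2): log_3(5) = 1.4650. This is Case 3 of the Master Theorem (c > log_b(a), work dominated by root), giving O(n^2).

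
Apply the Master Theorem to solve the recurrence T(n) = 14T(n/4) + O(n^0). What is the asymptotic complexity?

Master Theorem for T(n) = 14T(n/4) + O(n^0):

a = 14, b = 4, c = 0
log_b(a) = log_4(14) = 1.9037

Case 1: c = 0 < log_4(14) = 1.9037
T(n) = O(n^(log_4 14))

For T(n) = 14T(n/4) + O(n^0): log_4(14) = 1.9037. This is Case 1 of the Master Theorem (c < log_b(a), work dominated by leaves), giving O(n^(log_4 14)).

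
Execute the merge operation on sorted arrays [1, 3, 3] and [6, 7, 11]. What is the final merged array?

Merging process:

Compare 1 vs 6: take 1 from left. Merged: [1]
Compare 3 vs 6: take 3 from left. Merged: [1, 3]
Compare 3 vs 6: take 3 from left. Merged: [1, 3, 3]
Append remaining from right: [6, 7, 11]. Merged: [1, 3, 3, 6, 7, 11]

Final merged array: [1, 3, 3, 6, 7, 11]
Total comparisons: 3

The merged array is [1, 3, 3, 6, 7, 11], requiring 3 comparisons. The merge step runs in O(n) time where n is the total number of elements.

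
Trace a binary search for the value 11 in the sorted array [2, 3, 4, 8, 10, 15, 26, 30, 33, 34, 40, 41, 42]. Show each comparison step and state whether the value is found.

Binary search for 11 in [2, 3, 4, 8, 10, 15, 26, 30, 33, 34, 40, 41, 42]:

lo=0, hi=12, mid=6, arr[mid]=26 -> 26 > 11, search left half
lo=0, hi=5, mid=2, arr[mid]=4 -> 4 < 11, search right half
lo=3, hi=5, mid=4, arr[mid]=10 -> 10 < 11, search right half
lo=5, hi=5, mid=5, arr[mid]=15 -> 15 > 11, search left half
lo=5 > hi=4, target 11 not found

Binary search determines that 11 is not in the array after 4 comparisons. The search space was exhausted without finding the target.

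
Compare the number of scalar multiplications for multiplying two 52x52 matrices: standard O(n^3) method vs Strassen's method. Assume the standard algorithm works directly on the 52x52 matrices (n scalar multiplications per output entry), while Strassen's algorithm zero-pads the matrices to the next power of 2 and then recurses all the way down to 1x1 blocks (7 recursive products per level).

Matrix multiplication for 52x52 matrices:

Strassen's algorithm requires power-of-2 dimensions. Pad 52x52 to 64x64 (next power of 2).

Standard algorithm: 52^3 = 140608 multiplications
Strassen's algorithm: 7^(log2(64)) = 7^6 = 117649 multiplications
Savings: 140608 - 117649 = 22959 multiplications

Standard: 140608 multiplications (52^3). Strassen: 117649 multiplications (7^6, after padding to 64x64). Strassen reduces 8 recursive multiplications to 7 at each level.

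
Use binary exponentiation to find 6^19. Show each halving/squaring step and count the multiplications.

Computing 6^19 by squaring (build up from 6^1; each line after the first costs one multiplication):

6^1 = 6
6^2 = (6^1)^2 = 6^2 = 36
6^4 = (6^2)^2 = 36^2 = 1296
6^8 = (6^4)^2 = 1296^2 = 1679616
6^9 = 6 * 6^8 = 6 * 1679616 = 10077696
6^18 = (6^9)^2 = 10077696^2 = 101559956668416
6^19 = 6 * 6^18 = 6 * 101559956668416 = 609359740010496

Result: 609359740010496
Multiplications needed: 6 (6 lines after 6^1)

6^19 = 609359740010496. Using exponentiation by squaring, this requires 6 multiplications. The key idea: if the exponent is even, square the half-power; if odd, multiply by the base once.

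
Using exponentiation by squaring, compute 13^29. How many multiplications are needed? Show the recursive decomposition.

Computing 13^29 by squaring (build up from 13^1; each line after the first costs one multiplication):

13^1 = 13
13^2 = (13^1)^2 = 13^2 = 169
13^3 = 13 * 13^2 = 13 * 169 = 2197
13^6 = (13^3)^2 = 2197^2 = 4826809
13^7 = 13 * 13^6 = 13 * 4826809 = 62748517
13^14 = (13^7)^2 = 62748517^2 = 3937376385699289
13^28 = (13^14)^2 = 3937376385699289^2 = 15502932802662396215269535105521
13^29 = 13 * 13^28 = 13 * 15502932802662396215269535105521 = 201538126434611150798503956371773

Result: 201538126434611150798503956371773
Multiplications needed: 7 (7 lines after 13^1)

13^29 = 201538126434611150798503956371773. Using exponentiation by squaring, this requires 7 multiplications. The key idea: if the exponent is even, square the half-power; if odd, multiply by the base once.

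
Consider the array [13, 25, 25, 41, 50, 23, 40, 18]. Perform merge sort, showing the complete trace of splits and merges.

Merge sort trace:

Split: [13, 25, 25, 41, 50, 23, 40, 18] -> [13, 25, 25, 41] and [50, 23, 40, 18]
  Split: [13, 25, 25, 41] -> [13, 25] and [25, 41]
    Split: [13, 25] -> [13] and [25]
    Merge: [13] + [25] -> [13, 25]
    Split: [25, 41] -> [25] and [41]
    Merge: [25] + [41] -> [25, 41]
  Merge: [13, 25] + [25, 41] -> [13, 25, 25, 41]
  Split: [50, 23, 40, 18] -> [50, 23] and [40, 18]
    Split: [50, 23] -> [50] and [23]
    Merge: [50] + [23] -> [23, 50]
    Split: [40, 18] -> [40] and [18]
    Merge: [40] + [18] -> [18, 40]
  Merge: [23, 50] + [18, 40] -> [18, 23, 40, 50]
Merge: [13, 25, 25, 41] + [18, 23, 40, 50] -> [13, 18, 23, 25, 25, 40, 41, 50]

Final sorted array: [13, 18, 23, 25, 25, 40, 41, 50]

The merge sort proceeds by recursively splitting the array and merging sorted halves.
After all merges, the sorted array is [13, 18, 23, 25, 25, 40, 41, 50].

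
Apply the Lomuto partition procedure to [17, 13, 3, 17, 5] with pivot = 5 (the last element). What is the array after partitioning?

Lomuto partition with pivot = 5:

Initial array: [17, 13, 3, 17, 5]

arr[0]=17 > 5: no swap
arr[1]=13 > 5: no swap
arr[2]=3 <= 5: swap with position 0, array becomes [3, 13, 17, 17, 5]
arr[3]=17 > 5: no swap

Place pivot at position 1: [3, 5, 17, 17, 13]
Pivot position: 1

After partitioning with pivot 5, the array becomes [3, 5, 17, 17, 13]. The pivot is placed at index 1. All elements to the left of the pivot are <= 5, and all elements to the right are > 5.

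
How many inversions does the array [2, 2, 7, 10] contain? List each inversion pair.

Finding inversions in [2, 2, 7, 10]:


Total inversions: 0

The array has 0 inversions. It is already sorted.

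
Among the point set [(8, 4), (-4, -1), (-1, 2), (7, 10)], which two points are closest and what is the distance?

Computing all pairwise distances among 4 points:

d((8, 4), (-4, -1)) = 13.0
d((8, 4), (-1, 2)) = 9.2195
d((8, 4), (7, 10)) = 6.0828
d((-4, -1), (-1, 2)) = 4.2426 <-- minimum
d((-4, -1), (7, 10)) = 15.5563
d((-1, 2), (7, 10)) = 11.3137

Closest pair: (-4, -1) and (-1, 2) with distance 4.2426

The closest pair is (-4, -1) and (-1, 2) with Euclidean distance 4.2426. For 4 points, brute-force pairwise comparison is shown above. For large n, the divide-and-conquer algorithm (sort by x, recurse on halves, check the dividing strip) achieves O(n log n).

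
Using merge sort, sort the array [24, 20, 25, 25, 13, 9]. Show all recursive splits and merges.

Merge sort trace:

Split: [24, 20, 25, 25, 13, 9] -> [24, 20, 25] and [25, 13, 9]
  Split: [24, 20, 25] -> [24] and [20, 25]
    Split: [20, 25] -> [20] and [25]
    Merge: [20] + [25] -> [20, 25]
  Merge: [24] + [20, 25] -> [20, 24, 25]
  Split: [25, 13, 9] -> [25] and [13, 9]
    Split: [13, 9] -> [13] and [9]
    Merge: [13] + [9] -> [9, 13]
  Merge: [25] + [9, 13] -> [9, 13, 25]
Merge: [20, 24, 25] + [9, 13, 25] -> [9, 13, 20, 24, 25, 25]

Final sorted array: [9, 13, 20, 24, 25, 25]

The merge sort proceeds by recursively splitting the array and merging sorted halves.
After all merges, the sorted array is [9, 13, 20, 24, 25, 25].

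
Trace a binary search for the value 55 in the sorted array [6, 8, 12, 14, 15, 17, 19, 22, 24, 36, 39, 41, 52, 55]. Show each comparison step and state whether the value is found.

Binary search for 55 in [6, 8, 12, 14, 15, 17, 19, 22, 24, 36, 39, 41, 52, 55]:

lo=0, hi=13, mid=6, arr[mid]=19 -> 19 < 55, search right half
lo=7, hi=13, mid=10, arr[mid]=39 -> 39 < 55, search right half
lo=11, hi=13, mid=12, arr[mid]=52 -> 52 < 55, search right half
lo=13, hi=13, mid=13, arr[mid]=55 -> Found target at index 13!

Binary search finds 55 at index 13 after 4 comparisons. The search repeatedly halves the search space by comparing with the middle element.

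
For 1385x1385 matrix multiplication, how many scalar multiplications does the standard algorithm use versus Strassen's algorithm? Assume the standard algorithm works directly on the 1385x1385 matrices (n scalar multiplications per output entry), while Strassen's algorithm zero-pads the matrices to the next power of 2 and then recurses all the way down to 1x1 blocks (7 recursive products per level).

Matrix multiplication for 1385x1385 matrices:

Strassen's algorithm requires power-of-2 dimensions. Pad 1385x1385 to 2048x2048 (next power of 2).

Standard algorithm: 1385^3 = 2656741625 multiplications
Strassen's algorithm: 7^(log2(2048)) = 7^11 = 1977326743 multiplications
Savings: 2656741625 - 1977326743 = 679414882 multiplications

Standard: 2656741625 multiplications (1385^3). Strassen: 1977326743 multiplications (7^11, after padding to 2048x2048). Strassen reduces 8 recursive multiplications to 7 at each level.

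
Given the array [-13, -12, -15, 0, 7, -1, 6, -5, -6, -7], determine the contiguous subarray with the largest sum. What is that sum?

Using Kadane's algorithm on [-13, -12, -15, 0, 7, -1, 6, -5, -6, -7]:

Scanning through the array:
Position 1 (value -12): max_ending_here = -12, max_so_far = -12
Position 2 (value -15): max_ending_here = -15, max_so_far = -12
Position 3 (value 0): max_ending_here = 0, max_so_far = 0
Position 4 (value 7): max_ending_here = 7, max_so_far = 7
Position 5 (value -1): max_ending_here = 6, max_so_far = 7
Position 6 (value 6): max_ending_here = 12, max_so_far = 12
Position 7 (value -5): max_ending_here = 7, max_so_far = 12
Position 8 (value -6): max_ending_here = 1, max_so_far = 12
Position 9 (value -7): max_ending_here = -6, max_so_far = 12

Maximum subarray: [0, 7, -1, 6]
Maximum sum: 12

The maximum subarray is [0, 7, -1, 6] with sum 12. This subarray runs from index 3 to index 6.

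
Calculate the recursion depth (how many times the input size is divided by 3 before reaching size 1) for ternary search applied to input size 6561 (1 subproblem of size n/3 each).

For divide and conquer with division factor 3:

Problem sizes at each level:
Level 0: 6561
Level 1: 2187
Level 2: 729
Level 3: 243
Level 4: 81
Level 5: 27
Level 6: 9
Level 7: 3
Level 8: 1

The root is level 0 and the size-1 base case is level 8 (the tree spans levels 0 through 8, i.e. 9 levels counting the root), so the depth is the number of divisions: log_3(6561) = 8

The recursion tree depth is log_3(6561) = 8. At each level, the problem size is divided by 3, so it takes 8 divisions to reduce to a base case of size 1. The algorithm makes 1 recursive call at each level.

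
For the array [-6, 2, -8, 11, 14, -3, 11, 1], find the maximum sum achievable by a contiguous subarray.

Using Kadane's algorithm on [-6, 2, -8, 11, 14, -3, 11, 1]:

Scanning through the array:
Position 1 (value 2): max_ending_here = 2, max_so_far = 2
Position 2 (value -8): max_ending_here = -6, max_so_far = 2
Position 3 (value 11): max_ending_here = 11, max_so_far = 11
Position 4 (value 14): max_ending_here = 25, max_so_far = 25
Position 5 (value -3): max_ending_here = 22, max_so_far = 25
Position 6 (value 11): max_ending_here = 33, max_so_far = 33
Position 7 (value 1): max_ending_here = 34, max_so_far = 34

Maximum subarray: [11, 14, -3, 11, 1]
Maximum sum: 34

The maximum subarray is [11, 14, -3, 11, 1] with sum 34. This subarray runs from index 3 to index 7.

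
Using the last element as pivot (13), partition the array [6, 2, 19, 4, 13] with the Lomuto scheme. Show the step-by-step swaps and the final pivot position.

Lomuto partition with pivot = 13:

Initial array: [6, 2, 19, 4, 13]

arr[0]=6 <= 13: swap with position 0, array becomes [6, 2, 19, 4, 13]
arr[1]=2 <= 13: swap with position 1, array becomes [6, 2, 19, 4, 13]
arr[2]=19 > 13: no swap
arr[3]=4 <= 13: swap with position 2, array becomes [6, 2, 4, 19, 13]

Place pivot at position 3: [6, 2, 4, 13, 19]
Pivot position: 3

After partitioning with pivot 13, the array becomes [6, 2, 4, 13, 19]. The pivot is placed at index 3. All elements to the left of the pivot are <= 13, and all elements to the right are > 13.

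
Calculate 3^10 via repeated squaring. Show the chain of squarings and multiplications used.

Computing 3^10 by squaring (build up from 3^1; each line after the first costs one multiplication):

3^1 = 3
3^2 = (3^1)^2 = 3^2 = 9
3^4 = (3^2)^2 = 9^2 = 81
3^5 = 3 * 3^4 = 3 * 81 = 243
3^10 = (3^5)^2 = 243^2 = 59049

Result: 59049
Multiplications needed: 4 (4 lines after 3^1)

3^10 = 59049. Using exponentiation by squaring, this requires 4 multiplications. The key idea: if the exponent is even, square the half-power; if odd, multiply by the base once.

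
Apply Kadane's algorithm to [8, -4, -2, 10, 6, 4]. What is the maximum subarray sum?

Using Kadane's algorithm on [8, -4, -2, 10, 6, 4]:

Scanning through the array:
Position 1 (value -4): max_ending_here = 4, max_so_far = 8
Position 2 (value -2): max_ending_here = 2, max_so_far = 8
Position 3 (value 10): max_ending_here = 12, max_so_far = 12
Position 4 (value 6): max_ending_here = 18, max_so_far = 18
Position 5 (value 4): max_ending_here = 22, max_so_far = 22

Maximum subarray: [8, -4, -2, 10, 6, 4]
Maximum sum: 22

The maximum subarray is [8, -4, -2, 10, 6, 4] with sum 22. This subarray runs from index 0 to index 5.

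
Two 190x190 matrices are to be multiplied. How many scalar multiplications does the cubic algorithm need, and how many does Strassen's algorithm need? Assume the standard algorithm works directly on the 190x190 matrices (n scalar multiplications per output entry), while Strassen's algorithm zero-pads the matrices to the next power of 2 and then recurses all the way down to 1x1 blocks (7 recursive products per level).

Matrix multiplication for 190x190 matrices:

Strassen's algorithm requires power-of-2 dimensions. Pad 190x190 to 256x256 (next power of 2).

Standard algorithm: 190^3 = 6859000 multiplications
Strassen's algorithm: 7^(log2(256)) = 7^8 = 5764801 multiplications
Savings: 6859000 - 5764801 = 1094199 multiplications

Standard: 6859000 multiplications (190^3). Strassen: 5764801 multiplications (7^8, after padding to 256x256). Strassen reduces 8 recursive multiplications to 7 at each level.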